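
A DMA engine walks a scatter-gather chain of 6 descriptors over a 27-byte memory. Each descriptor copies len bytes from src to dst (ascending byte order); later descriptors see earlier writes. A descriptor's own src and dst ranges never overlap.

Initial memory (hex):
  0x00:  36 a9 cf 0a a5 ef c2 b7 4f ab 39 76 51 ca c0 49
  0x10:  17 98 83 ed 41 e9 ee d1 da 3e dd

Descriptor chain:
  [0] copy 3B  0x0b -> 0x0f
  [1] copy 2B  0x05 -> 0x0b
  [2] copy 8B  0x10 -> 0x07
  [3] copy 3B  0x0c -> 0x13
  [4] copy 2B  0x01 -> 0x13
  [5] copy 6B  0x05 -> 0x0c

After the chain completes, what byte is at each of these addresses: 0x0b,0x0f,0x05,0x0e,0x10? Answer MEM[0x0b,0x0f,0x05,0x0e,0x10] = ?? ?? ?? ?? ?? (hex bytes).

MEM[0x0b,0x0f,0x05,0x0e,0x10] = 41 ca ef 51 83

[0] 0x0b->0x0f len=3 : 76 51 ca
[1] 0x05->0x0b len=2 : ef c2
[2] 0x10->0x07 len=8 : 51 ca 83 ed 41 e9 ee d1
[3] 0x0c->0x13 len=3 : e9 ee d1
[4] 0x01->0x13 len=2 : a9 cf
[5] 0x05->0x0c len=6 : ef c2 51 ca 83 ed
query mem[0x0b]=0x41, mem[0x0f]=0xca, mem[0x05]=0xef, mem[0x0e]=0x51, mem[0x10]=0x83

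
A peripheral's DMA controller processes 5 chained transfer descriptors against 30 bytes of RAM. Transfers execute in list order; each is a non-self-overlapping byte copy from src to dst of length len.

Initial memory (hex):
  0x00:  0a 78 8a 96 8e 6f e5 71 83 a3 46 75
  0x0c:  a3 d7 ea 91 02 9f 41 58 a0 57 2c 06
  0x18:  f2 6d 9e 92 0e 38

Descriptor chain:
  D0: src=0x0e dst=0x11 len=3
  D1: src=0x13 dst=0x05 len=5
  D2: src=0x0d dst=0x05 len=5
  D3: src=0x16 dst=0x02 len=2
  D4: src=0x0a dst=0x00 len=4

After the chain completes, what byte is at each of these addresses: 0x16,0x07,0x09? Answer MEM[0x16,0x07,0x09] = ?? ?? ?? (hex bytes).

MEM[0x16,0x07,0x09] = 2c 91 ea

  after D0: wrote 3B at 0x11 = ea9102
  after D1: wrote 5B at 0x05 = 02a0572c06
  after D2: wrote 5B at 0x05 = d7ea9102ea
  after D3: wrote 2B at 0x02 = 2c06
  after D4: wrote 4B at 0x00 = 4675a3d7
query mem[0x16]=0x2c, mem[0x07]=0x91, mem[0x09]=0xea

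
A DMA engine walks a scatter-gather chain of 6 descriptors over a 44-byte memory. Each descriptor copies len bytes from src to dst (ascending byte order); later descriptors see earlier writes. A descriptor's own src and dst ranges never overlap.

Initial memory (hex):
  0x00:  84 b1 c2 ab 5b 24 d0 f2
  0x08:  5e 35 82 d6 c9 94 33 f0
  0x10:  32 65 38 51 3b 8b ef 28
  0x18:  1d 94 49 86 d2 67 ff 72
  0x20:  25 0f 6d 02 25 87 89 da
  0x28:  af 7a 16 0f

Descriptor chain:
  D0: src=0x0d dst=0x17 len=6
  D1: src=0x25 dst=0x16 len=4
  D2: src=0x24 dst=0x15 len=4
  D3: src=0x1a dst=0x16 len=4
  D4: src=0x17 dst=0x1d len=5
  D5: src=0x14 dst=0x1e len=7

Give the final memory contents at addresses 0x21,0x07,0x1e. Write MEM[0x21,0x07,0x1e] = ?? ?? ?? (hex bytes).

MEM[0x21,0x07,0x1e] = 65 f2 3b

D0: mem[0x17..0x1c] <- [94 33 f0 32 65 38]
D1: mem[0x16..0x19] <- [87 89 da af]
D2: mem[0x15..0x18] <- [25 87 89 da]
D3: mem[0x16..0x19] <- [32 65 38 67]
D4: mem[0x1d..0x21] <- [65 38 67 32 65]
D5: mem[0x1e..0x24] <- [3b 25 32 65 38 67 32]
query mem[0x21]=0x65, mem[0x07]=0xf2, mem[0x1e]=0x3b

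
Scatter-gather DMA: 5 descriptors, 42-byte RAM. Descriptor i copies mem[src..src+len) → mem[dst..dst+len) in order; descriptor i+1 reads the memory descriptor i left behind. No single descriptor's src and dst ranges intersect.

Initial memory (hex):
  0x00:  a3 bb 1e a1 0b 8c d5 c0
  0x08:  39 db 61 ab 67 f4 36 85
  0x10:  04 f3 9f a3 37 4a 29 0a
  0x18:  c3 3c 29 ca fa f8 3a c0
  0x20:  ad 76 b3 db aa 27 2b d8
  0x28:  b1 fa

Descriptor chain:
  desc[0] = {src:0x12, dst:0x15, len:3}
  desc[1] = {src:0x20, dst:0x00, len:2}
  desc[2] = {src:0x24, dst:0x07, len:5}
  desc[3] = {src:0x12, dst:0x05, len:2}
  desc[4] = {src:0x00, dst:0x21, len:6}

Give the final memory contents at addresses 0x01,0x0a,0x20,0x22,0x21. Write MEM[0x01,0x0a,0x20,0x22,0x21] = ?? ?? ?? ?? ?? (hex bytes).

#0 dst[0x15+3] := {0x9f,0xa3,0x37}
#1 dst[0x00+2] := {0xad,0x76}
#2 dst[0x07+5] := {0xaa,0x27,0x2b,0xd8,0xb1}
#3 dst[0x05+2] := {0x9f,0xa3}
#4 dst[0x21+6] := {0xad,0x76,0x1e,0xa1,0x0b,0x9f}
query mem[0x01]=0x76, mem[0x0a]=0xd8, mem[0x20]=0xad, mem[0x22]=0x76, mem[0x21]=0xad

MEM[0x01,0x0a,0x20,0x22,0x21] = 76 d8 ad 76 ad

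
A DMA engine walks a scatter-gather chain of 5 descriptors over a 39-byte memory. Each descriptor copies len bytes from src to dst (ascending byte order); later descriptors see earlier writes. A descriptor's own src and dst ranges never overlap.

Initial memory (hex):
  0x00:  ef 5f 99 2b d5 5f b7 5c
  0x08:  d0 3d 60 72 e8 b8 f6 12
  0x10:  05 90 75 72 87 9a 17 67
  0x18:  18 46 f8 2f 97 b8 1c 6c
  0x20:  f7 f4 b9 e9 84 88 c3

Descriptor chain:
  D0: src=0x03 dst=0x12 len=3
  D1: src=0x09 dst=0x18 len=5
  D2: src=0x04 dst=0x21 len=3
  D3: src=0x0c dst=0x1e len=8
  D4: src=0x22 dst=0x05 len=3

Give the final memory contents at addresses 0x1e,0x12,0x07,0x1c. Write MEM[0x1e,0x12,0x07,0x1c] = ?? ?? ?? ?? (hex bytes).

MEM[0x1e,0x12,0x07,0x1c] = e8 2b 2b b8

[0] 0x03->0x12 len=3 : 2b d5 5f
[1] 0x09->0x18 len=5 : 3d 60 72 e8 b8
[2] 0x04->0x21 len=3 : d5 5f b7
[3] 0x0c->0x1e len=8 : e8 b8 f6 12 05 90 2b d5
[4] 0x22->0x05 len=3 : 05 90 2b
query mem[0x1e]=0xe8, mem[0x12]=0x2b, mem[0x07]=0x2b, mem[0x1c]=0xb8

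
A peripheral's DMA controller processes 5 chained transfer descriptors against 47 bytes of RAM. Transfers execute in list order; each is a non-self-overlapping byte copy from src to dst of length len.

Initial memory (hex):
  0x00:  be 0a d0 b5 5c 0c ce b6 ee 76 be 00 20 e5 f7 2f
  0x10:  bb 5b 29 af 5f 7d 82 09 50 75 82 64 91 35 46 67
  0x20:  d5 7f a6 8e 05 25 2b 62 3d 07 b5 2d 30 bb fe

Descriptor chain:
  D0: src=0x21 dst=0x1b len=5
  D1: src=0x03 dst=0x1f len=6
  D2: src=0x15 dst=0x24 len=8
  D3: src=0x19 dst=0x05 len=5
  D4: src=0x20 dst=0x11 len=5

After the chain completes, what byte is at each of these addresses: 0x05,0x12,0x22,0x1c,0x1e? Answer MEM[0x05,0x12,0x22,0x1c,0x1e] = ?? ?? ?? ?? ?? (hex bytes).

MEM[0x05,0x12,0x22,0x1c,0x1e] = 75 0c ce a6 05

[0] 0x21->0x1b len=5 : 7f a6 8e 05 25
[1] 0x03->0x1f len=6 : b5 5c 0c ce b6 ee
[2] 0x15->0x24 len=8 : 7d 82 09 50 75 82 7f a6
[3] 0x19->0x05 len=5 : 75 82 7f a6 8e
[4] 0x20->0x11 len=5 : 5c 0c ce b6 7d
query mem[0x05]=0x75, mem[0x12]=0x0c, mem[0x22]=0xce, mem[0x1c]=0xa6, mem[0x1e]=0x05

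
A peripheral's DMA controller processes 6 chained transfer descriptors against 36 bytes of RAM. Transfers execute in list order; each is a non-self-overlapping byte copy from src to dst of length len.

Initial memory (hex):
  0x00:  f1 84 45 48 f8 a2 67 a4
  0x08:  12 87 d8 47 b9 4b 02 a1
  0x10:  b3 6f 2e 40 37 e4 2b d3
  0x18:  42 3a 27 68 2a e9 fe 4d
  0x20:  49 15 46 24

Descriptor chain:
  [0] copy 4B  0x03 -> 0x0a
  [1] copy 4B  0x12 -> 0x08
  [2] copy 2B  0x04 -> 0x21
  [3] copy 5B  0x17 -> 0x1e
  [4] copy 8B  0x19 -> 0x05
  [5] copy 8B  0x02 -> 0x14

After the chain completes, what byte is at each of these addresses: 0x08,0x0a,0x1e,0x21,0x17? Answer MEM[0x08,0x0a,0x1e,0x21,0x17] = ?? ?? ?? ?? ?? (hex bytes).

  after D0: wrote 4B at 0x0a = 48f8a267
  after D1: wrote 4B at 0x08 = 2e4037e4
  after D2: wrote 2B at 0x21 = f8a2
  after D3: wrote 5B at 0x1e = d3423a2768
  after D4: wrote 8B at 0x05 = 3a27682ae9d3423a
  after D5: wrote 8B at 0x14 = 4548f83a27682ae9
query mem[0x08]=0x2a, mem[0x0a]=0xd3, mem[0x1e]=0xd3, mem[0x21]=0x27, mem[0x17]=0x3a

MEM[0x08,0x0a,0x1e,0x21,0x17] = 2a d3 d3 27 3a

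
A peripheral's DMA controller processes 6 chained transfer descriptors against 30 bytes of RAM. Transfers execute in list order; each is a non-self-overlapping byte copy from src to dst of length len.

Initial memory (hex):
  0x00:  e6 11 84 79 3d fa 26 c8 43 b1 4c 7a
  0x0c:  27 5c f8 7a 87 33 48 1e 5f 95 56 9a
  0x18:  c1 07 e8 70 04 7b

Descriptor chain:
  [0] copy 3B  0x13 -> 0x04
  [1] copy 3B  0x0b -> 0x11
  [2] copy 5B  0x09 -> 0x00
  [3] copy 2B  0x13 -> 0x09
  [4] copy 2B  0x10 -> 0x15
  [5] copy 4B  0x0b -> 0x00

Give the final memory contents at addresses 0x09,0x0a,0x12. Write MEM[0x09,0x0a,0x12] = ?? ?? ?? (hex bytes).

MEM[0x09,0x0a,0x12] = 5c 5f 27

  after D0: wrote 3B at 0x04 = 1e5f95
  after D1: wrote 3B at 0x11 = 7a275c
  after D2: wrote 5B at 0x00 = b14c7a275c
  after D3: wrote 2B at 0x09 = 5c5f
  after D4: wrote 2B at 0x15 = 877a
  after D5: wrote 4B at 0x00 = 7a275cf8
query mem[0x09]=0x5c, mem[0x0a]=0x5f, mem[0x12]=0x27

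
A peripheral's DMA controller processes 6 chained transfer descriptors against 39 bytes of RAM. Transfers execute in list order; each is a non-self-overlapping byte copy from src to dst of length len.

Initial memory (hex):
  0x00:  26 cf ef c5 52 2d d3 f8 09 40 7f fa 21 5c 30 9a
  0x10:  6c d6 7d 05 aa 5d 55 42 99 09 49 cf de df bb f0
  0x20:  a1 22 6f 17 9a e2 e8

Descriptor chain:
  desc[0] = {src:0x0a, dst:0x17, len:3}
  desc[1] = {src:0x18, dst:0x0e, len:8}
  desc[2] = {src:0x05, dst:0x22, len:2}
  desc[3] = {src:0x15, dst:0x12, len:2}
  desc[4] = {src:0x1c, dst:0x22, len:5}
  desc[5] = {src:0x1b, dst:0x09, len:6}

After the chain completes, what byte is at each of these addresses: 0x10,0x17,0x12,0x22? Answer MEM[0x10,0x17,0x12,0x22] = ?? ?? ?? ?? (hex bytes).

[0] 0x0a->0x17 len=3 : 7f fa 21
[1] 0x18->0x0e len=8 : fa 21 49 cf de df bb f0
[2] 0x05->0x22 len=2 : 2d d3
[3] 0x15->0x12 len=2 : f0 55
[4] 0x1c->0x22 len=5 : de df bb f0 a1
[5] 0x1b->0x09 len=6 : cf de df bb f0 a1
query mem[0x10]=0x49, mem[0x17]=0x7f, mem[0x12]=0xf0, mem[0x22]=0xde

MEM[0x10,0x17,0x12,0x22] = 49 7f f0 de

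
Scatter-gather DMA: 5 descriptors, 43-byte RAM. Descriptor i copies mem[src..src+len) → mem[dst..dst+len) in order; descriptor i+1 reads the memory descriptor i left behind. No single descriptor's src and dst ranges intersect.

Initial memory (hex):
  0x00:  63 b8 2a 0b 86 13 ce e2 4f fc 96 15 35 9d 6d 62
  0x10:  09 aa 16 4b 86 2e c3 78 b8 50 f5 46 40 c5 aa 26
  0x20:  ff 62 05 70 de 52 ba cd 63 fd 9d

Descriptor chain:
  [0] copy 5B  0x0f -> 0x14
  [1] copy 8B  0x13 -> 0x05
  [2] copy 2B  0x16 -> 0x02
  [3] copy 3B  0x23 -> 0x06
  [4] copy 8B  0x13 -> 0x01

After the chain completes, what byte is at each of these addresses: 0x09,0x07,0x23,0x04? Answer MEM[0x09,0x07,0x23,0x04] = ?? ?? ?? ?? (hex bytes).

MEM[0x09,0x07,0x23,0x04] = 16 50 70 aa

  after D0: wrote 5B at 0x14 = 6209aa164b
  after D1: wrote 8B at 0x05 = 4b6209aa164b50f5
  after D2: wrote 2B at 0x02 = aa16
  after D3: wrote 3B at 0x06 = 70de52
  after D4: wrote 8B at 0x01 = 4b6209aa164b50f5
query mem[0x09]=0x16, mem[0x07]=0x50, mem[0x23]=0x70, mem[0x04]=0xaa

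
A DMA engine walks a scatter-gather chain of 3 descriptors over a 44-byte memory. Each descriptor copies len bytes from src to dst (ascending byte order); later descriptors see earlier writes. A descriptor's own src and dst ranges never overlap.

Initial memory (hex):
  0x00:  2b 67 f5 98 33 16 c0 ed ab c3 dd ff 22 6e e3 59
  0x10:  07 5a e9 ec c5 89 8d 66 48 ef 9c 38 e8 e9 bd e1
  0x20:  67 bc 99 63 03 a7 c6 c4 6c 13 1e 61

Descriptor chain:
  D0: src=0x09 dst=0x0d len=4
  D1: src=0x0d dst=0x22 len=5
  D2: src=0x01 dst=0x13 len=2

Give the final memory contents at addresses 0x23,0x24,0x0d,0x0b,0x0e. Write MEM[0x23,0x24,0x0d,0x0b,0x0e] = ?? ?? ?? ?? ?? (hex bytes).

MEM[0x23,0x24,0x0d,0x0b,0x0e] = dd ff c3 ff dd

#0 dst[0x0d+4] := {0xc3,0xdd,0xff,0x22}
#1 dst[0x22+5] := {0xc3,0xdd,0xff,0x22,0x5a}
#2 dst[0x13+2] := {0x67,0xf5}
query mem[0x23]=0xdd, mem[0x24]=0xff, mem[0x0d]=0xc3, mem[0x0b]=0xff, mem[0x0e]=0xdd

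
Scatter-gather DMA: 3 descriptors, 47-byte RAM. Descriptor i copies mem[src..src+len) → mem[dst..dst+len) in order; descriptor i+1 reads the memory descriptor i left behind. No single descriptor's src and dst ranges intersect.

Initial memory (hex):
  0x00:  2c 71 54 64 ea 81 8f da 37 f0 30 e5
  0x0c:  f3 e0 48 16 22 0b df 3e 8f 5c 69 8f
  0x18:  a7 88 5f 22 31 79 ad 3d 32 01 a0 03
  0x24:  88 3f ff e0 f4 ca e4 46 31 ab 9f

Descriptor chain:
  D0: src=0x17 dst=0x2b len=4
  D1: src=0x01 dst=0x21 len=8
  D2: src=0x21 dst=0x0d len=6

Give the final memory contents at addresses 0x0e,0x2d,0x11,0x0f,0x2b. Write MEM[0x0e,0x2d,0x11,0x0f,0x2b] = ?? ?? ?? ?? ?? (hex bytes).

MEM[0x0e,0x2d,0x11,0x0f,0x2b] = 54 88 81 64 8f

#0 dst[0x2b+4] := {0x8f,0xa7,0x88,0x5f}
#1 dst[0x21+8] := {0x71,0x54,0x64,0xea,0x81,0x8f,0xda,0x37}
#2 dst[0x0d+6] := {0x71,0x54,0x64,0xea,0x81,0x8f}
query mem[0x0e]=0x54, mem[0x2d]=0x88, mem[0x11]=0x81, mem[0x0f]=0x64, mem[0x2b]=0x8f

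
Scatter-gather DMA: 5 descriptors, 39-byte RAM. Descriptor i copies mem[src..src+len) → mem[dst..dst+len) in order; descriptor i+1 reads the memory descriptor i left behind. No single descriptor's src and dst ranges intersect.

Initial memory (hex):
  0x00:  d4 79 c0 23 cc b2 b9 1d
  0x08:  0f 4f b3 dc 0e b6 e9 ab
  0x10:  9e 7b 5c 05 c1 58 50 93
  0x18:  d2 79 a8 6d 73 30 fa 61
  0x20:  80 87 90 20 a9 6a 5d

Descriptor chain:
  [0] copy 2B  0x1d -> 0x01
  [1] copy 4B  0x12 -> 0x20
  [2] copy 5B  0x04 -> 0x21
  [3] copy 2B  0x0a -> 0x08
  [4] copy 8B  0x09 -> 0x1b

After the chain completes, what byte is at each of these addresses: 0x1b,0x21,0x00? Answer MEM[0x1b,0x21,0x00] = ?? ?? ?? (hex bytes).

MEM[0x1b,0x21,0x00] = dc ab d4

#0 dst[0x01+2] := {0x30,0xfa}
#1 dst[0x20+4] := {0x5c,0x05,0xc1,0x58}
#2 dst[0x21+5] := {0xcc,0xb2,0xb9,0x1d,0x0f}
#3 dst[0x08+2] := {0xb3,0xdc}
#4 dst[0x1b+8] := {0xdc,0xb3,0xdc,0x0e,0xb6,0xe9,0xab,0x9e}
query mem[0x1b]=0xdc, mem[0x21]=0xab, mem[0x00]=0xd4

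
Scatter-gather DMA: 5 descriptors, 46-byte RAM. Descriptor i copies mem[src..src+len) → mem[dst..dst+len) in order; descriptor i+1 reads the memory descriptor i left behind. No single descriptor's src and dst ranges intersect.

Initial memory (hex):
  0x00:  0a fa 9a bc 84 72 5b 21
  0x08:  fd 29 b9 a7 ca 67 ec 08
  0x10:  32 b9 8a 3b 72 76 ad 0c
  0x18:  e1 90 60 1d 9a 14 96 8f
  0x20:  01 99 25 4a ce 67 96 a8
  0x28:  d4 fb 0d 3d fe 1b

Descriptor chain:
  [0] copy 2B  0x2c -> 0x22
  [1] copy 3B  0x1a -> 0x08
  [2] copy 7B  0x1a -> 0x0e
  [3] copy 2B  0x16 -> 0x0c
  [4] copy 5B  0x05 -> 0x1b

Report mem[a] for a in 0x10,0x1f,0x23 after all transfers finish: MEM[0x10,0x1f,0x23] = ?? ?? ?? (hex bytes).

  after D0: wrote 2B at 0x22 = fe1b
  after D1: wrote 3B at 0x08 = 601d9a
  after D2: wrote 7B at 0x0e = 601d9a14968f01
  after D3: wrote 2B at 0x0c = ad0c
  after D4: wrote 5B at 0x1b = 725b21601d
query mem[0x10]=0x9a, mem[0x1f]=0x1d, mem[0x23]=0x1b

MEM[0x10,0x1f,0x23] = 9a 1d 1b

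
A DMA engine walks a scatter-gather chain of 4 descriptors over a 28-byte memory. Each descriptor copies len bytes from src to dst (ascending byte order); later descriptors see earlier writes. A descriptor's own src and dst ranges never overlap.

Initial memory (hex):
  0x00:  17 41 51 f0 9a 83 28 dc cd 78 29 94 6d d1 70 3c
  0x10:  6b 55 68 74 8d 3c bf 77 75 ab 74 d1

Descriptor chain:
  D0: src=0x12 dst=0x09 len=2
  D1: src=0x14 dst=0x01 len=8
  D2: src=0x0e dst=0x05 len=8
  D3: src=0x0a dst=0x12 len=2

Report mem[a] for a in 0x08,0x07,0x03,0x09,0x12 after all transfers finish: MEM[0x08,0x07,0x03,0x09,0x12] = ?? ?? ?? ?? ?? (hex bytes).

MEM[0x08,0x07,0x03,0x09,0x12] = 55 6b bf 68 74

D0: mem[0x09..0x0a] <- [68 74]
D1: mem[0x01..0x08] <- [8d 3c bf 77 75 ab 74 d1]
D2: mem[0x05..0x0c] <- [70 3c 6b 55 68 74 8d 3c]
D3: mem[0x12..0x13] <- [74 8d]
query mem[0x08]=0x55, mem[0x07]=0x6b, mem[0x03]=0xbf, mem[0x09]=0x68, mem[0x12]=0x74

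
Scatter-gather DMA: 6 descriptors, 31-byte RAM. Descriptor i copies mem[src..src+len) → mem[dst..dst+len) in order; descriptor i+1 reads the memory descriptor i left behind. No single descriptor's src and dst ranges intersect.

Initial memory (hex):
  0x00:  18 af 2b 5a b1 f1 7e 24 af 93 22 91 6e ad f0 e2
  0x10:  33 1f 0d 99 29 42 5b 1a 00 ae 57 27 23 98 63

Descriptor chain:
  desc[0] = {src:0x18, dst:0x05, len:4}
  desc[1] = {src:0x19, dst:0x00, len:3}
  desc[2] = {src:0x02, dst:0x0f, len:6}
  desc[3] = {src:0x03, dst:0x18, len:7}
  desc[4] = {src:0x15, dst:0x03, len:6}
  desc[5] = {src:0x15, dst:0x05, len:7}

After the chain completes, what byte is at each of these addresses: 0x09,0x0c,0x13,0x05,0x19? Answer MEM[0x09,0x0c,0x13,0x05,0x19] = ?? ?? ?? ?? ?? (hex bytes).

D0: mem[0x05..0x08] <- [00 ae 57 27]
D1: mem[0x00..0x02] <- [ae 57 27]
D2: mem[0x0f..0x14] <- [27 5a b1 00 ae 57]
D3: mem[0x18..0x1e] <- [5a b1 00 ae 57 27 93]
D4: mem[0x03..0x08] <- [42 5b 1a 5a b1 00]
D5: mem[0x05..0x0b] <- [42 5b 1a 5a b1 00 ae]
query mem[0x09]=0xb1, mem[0x0c]=0x6e, mem[0x13]=0xae, mem[0x05]=0x42, mem[0x19]=0xb1

MEM[0x09,0x0c,0x13,0x05,0x19] = b1 6e ae 42 b1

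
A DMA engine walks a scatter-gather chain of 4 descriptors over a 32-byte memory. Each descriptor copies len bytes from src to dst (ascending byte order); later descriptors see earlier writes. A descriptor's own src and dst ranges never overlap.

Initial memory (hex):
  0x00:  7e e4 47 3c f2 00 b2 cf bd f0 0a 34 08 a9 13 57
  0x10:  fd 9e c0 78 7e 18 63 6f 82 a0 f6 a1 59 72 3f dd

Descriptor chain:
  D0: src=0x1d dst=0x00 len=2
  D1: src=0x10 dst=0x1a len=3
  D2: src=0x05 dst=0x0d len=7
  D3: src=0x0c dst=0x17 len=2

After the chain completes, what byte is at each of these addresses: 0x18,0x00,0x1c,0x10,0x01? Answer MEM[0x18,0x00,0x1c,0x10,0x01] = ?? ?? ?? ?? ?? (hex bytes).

#0 dst[0x00+2] := {0x72,0x3f}
#1 dst[0x1a+3] := {0xfd,0x9e,0xc0}
#2 dst[0x0d+7] := {0x00,0xb2,0xcf,0xbd,0xf0,0x0a,0x34}
#3 dst[0x17+2] := {0x08,0x00}
query mem[0x18]=0x00, mem[0x00]=0x72, mem[0x1c]=0xc0, mem[0x10]=0xbd, mem[0x01]=0x3f

MEM[0x18,0x00,0x1c,0x10,0x01] = 00 72 c0 bd 3f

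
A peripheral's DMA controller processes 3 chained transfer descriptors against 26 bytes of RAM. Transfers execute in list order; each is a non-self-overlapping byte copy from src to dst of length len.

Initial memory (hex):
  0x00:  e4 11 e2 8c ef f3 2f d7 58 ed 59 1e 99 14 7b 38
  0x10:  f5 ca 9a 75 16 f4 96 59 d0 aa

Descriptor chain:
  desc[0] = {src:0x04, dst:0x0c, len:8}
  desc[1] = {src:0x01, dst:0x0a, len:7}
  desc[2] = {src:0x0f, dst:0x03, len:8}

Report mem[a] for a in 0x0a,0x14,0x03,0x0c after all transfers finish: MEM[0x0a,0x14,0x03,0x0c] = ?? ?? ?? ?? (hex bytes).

[0] 0x04->0x0c len=8 : ef f3 2f d7 58 ed 59 1e
[1] 0x01->0x0a len=7 : 11 e2 8c ef f3 2f d7
[2] 0x0f->0x03 len=8 : 2f d7 ed 59 1e 16 f4 96
query mem[0x0a]=0x96, mem[0x14]=0x16, mem[0x03]=0x2f, mem[0x0c]=0x8c

MEM[0x0a,0x14,0x03,0x0c] = 96 16 2f 8c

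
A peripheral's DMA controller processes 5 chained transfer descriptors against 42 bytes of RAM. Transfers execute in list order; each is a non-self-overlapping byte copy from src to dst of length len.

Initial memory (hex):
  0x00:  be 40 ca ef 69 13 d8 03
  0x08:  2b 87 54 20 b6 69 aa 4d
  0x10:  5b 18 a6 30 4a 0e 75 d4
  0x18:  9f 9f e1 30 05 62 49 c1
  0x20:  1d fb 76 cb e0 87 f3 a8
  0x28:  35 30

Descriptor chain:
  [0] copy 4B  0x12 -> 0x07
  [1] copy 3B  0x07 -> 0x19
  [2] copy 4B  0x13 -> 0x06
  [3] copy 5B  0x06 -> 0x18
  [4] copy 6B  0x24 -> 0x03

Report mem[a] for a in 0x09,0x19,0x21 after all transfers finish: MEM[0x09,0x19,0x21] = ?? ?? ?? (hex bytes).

D0: mem[0x07..0x0a] <- [a6 30 4a 0e]
D1: mem[0x19..0x1b] <- [a6 30 4a]
D2: mem[0x06..0x09] <- [30 4a 0e 75]
D3: mem[0x18..0x1c] <- [30 4a 0e 75 0e]
D4: mem[0x03..0x08] <- [e0 87 f3 a8 35 30]
query mem[0x09]=0x75, mem[0x19]=0x4a, mem[0x21]=0xfb

MEM[0x09,0x19,0x21] = 75 4a fb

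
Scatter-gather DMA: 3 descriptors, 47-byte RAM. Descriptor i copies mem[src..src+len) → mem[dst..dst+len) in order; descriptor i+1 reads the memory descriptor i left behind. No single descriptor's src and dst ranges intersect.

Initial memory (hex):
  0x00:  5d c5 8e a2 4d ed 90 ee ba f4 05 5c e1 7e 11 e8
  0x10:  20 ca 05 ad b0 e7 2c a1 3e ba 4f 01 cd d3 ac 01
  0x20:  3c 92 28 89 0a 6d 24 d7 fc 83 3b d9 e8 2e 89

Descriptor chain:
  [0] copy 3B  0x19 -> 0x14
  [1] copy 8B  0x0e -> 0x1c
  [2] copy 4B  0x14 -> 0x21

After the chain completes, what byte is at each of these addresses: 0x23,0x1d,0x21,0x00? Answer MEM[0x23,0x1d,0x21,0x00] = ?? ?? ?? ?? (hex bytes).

MEM[0x23,0x1d,0x21,0x00] = 01 e8 ba 5d

D0: mem[0x14..0x16] <- [ba 4f 01]
D1: mem[0x1c..0x23] <- [11 e8 20 ca 05 ad ba 4f]
D2: mem[0x21..0x24] <- [ba 4f 01 a1]
query mem[0x23]=0x01, mem[0x1d]=0xe8, mem[0x21]=0xba, mem[0x00]=0x5d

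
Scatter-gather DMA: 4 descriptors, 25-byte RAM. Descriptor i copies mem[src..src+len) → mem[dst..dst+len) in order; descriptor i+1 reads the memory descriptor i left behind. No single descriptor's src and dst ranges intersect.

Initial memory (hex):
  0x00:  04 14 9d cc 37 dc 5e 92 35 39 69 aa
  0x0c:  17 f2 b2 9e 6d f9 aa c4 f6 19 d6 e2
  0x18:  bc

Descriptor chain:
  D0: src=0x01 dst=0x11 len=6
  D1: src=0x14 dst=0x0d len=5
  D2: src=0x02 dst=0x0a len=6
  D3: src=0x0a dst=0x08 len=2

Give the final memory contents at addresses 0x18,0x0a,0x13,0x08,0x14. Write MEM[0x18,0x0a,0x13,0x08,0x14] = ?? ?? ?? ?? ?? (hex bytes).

MEM[0x18,0x0a,0x13,0x08,0x14] = bc 9d cc 9d 37

#0 dst[0x11+6] := {0x14,0x9d,0xcc,0x37,0xdc,0x5e}
#1 dst[0x0d+5] := {0x37,0xdc,0x5e,0xe2,0xbc}
#2 dst[0x0a+6] := {0x9d,0xcc,0x37,0xdc,0x5e,0x92}
#3 dst[0x08+2] := {0x9d,0xcc}
query mem[0x18]=0xbc, mem[0x0a]=0x9d, mem[0x13]=0xcc, mem[0x08]=0x9d, mem[0x14]=0x37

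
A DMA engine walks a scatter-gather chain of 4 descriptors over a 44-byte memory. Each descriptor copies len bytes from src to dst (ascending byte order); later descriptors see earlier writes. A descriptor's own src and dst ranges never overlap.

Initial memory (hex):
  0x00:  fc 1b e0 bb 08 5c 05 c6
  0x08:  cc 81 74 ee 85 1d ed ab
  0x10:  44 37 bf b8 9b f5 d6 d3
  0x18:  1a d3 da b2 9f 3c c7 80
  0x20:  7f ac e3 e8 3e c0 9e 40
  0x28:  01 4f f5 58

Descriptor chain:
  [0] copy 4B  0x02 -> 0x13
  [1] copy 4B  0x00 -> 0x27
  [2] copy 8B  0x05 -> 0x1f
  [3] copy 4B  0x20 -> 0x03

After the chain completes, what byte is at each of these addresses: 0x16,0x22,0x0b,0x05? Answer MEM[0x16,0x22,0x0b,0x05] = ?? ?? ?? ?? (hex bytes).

MEM[0x16,0x22,0x0b,0x05] = 5c cc ee cc

D0: mem[0x13..0x16] <- [e0 bb 08 5c]
D1: mem[0x27..0x2a] <- [fc 1b e0 bb]
D2: mem[0x1f..0x26] <- [5c 05 c6 cc 81 74 ee 85]
D3: mem[0x03..0x06] <- [05 c6 cc 81]
query mem[0x16]=0x5c, mem[0x22]=0xcc, mem[0x0b]=0xee, mem[0x05]=0xcc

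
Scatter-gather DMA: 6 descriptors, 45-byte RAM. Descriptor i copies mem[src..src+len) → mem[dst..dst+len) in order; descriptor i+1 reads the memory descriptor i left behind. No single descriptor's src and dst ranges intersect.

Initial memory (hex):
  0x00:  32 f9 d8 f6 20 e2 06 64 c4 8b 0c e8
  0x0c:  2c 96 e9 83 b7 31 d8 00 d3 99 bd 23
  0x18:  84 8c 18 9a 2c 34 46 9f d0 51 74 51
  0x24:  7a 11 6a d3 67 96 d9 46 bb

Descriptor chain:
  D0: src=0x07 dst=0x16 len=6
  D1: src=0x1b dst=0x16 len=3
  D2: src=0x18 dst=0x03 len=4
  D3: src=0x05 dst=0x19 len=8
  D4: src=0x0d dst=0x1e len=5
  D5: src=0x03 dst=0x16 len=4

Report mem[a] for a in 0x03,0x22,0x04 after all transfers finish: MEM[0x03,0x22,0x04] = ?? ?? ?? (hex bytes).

MEM[0x03,0x22,0x04] = 34 31 0c

#0 dst[0x16+6] := {0x64,0xc4,0x8b,0x0c,0xe8,0x2c}
#1 dst[0x16+3] := {0x2c,0x2c,0x34}
#2 dst[0x03+4] := {0x34,0x0c,0xe8,0x2c}
#3 dst[0x19+8] := {0xe8,0x2c,0x64,0xc4,0x8b,0x0c,0xe8,0x2c}
#4 dst[0x1e+5] := {0x96,0xe9,0x83,0xb7,0x31}
#5 dst[0x16+4] := {0x34,0x0c,0xe8,0x2c}
query mem[0x03]=0x34, mem[0x22]=0x31, mem[0x04]=0x0c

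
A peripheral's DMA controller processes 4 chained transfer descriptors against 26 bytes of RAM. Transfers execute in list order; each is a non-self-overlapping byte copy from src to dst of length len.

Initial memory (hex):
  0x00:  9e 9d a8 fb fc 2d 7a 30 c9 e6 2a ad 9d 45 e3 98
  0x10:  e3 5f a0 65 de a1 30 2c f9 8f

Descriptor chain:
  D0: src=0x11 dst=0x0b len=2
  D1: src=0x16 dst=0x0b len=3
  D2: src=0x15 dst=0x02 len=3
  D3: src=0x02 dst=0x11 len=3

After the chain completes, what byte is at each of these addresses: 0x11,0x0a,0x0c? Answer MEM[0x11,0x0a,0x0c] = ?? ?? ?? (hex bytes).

MEM[0x11,0x0a,0x0c] = a1 2a 2c

#0 dst[0x0b+2] := {0x5f,0xa0}
#1 dst[0x0b+3] := {0x30,0x2c,0xf9}
#2 dst[0x02+3] := {0xa1,0x30,0x2c}
#3 dst[0x11+3] := {0xa1,0x30,0x2c}
query mem[0x11]=0xa1, mem[0x0a]=0x2a, mem[0x0c]=0x2c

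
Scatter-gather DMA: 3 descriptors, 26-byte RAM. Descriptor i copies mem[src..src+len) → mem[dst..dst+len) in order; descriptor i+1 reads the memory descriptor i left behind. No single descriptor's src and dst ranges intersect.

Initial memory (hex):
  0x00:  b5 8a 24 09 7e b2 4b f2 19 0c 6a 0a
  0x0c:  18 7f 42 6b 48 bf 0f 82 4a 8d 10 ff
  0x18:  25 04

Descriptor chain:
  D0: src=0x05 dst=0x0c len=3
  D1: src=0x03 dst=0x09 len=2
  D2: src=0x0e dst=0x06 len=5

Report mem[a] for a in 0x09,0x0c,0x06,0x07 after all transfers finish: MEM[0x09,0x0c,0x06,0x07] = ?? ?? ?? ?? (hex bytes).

#0 dst[0x0c+3] := {0xb2,0x4b,0xf2}
#1 dst[0x09+2] := {0x09,0x7e}
#2 dst[0x06+5] := {0xf2,0x6b,0x48,0xbf,0x0f}
query mem[0x09]=0xbf, mem[0x0c]=0xb2, mem[0x06]=0xf2, mem[0x07]=0x6b

MEM[0x09,0x0c,0x06,0x07] = bf b2 f2 6b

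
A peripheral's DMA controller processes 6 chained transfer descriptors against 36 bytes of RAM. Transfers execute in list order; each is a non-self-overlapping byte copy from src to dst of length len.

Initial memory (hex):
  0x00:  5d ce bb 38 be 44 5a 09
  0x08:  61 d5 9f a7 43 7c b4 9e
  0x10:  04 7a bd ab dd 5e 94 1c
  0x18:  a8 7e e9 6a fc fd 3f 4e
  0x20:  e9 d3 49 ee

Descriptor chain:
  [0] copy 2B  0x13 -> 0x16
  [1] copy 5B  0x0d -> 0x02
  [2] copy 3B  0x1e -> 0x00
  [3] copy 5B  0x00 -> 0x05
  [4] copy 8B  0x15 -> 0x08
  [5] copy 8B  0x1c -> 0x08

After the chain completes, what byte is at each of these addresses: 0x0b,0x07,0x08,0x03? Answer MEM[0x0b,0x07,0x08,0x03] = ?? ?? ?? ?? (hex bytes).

MEM[0x0b,0x07,0x08,0x03] = 4e e9 fc b4

[0] 0x13->0x16 len=2 : ab dd
[1] 0x0d->0x02 len=5 : 7c b4 9e 04 7a
[2] 0x1e->0x00 len=3 : 3f 4e e9
[3] 0x00->0x05 len=5 : 3f 4e e9 b4 9e
[4] 0x15->0x08 len=8 : 5e ab dd a8 7e e9 6a fc
[5] 0x1c->0x08 len=8 : fc fd 3f 4e e9 d3 49 ee
query mem[0x0b]=0x4e, mem[0x07]=0xe9, mem[0x08]=0xfc, mem[0x03]=0xb4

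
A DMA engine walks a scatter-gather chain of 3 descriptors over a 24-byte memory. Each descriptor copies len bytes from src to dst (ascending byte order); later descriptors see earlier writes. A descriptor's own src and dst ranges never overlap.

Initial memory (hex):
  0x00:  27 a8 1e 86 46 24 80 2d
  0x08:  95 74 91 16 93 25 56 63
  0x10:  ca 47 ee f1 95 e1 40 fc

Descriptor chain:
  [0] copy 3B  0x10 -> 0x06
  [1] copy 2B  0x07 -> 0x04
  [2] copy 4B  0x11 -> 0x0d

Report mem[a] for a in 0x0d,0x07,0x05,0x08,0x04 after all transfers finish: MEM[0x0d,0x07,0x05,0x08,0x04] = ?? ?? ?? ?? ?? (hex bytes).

D0: mem[0x06..0x08] <- [ca 47 ee]
D1: mem[0x04..0x05] <- [47 ee]
D2: mem[0x0d..0x10] <- [47 ee f1 95]
query mem[0x0d]=0x47, mem[0x07]=0x47, mem[0x05]=0xee, mem[0x08]=0xee, mem[0x04]=0x47

MEM[0x0d,0x07,0x05,0x08,0x04] = 47 47 ee ee 47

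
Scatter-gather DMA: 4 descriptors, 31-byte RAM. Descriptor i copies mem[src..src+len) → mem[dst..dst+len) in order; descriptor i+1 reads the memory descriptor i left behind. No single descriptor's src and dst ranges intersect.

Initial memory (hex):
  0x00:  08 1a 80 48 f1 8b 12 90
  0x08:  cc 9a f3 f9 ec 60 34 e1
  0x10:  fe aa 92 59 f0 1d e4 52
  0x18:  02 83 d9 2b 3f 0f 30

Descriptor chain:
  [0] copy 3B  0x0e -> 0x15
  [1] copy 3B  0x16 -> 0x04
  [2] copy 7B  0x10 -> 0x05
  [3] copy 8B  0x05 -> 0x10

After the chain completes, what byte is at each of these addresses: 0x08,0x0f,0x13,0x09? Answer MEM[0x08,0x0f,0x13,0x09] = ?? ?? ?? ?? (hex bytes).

MEM[0x08,0x0f,0x13,0x09] = 59 e1 59 f0

[0] 0x0e->0x15 len=3 : 34 e1 fe
[1] 0x16->0x04 len=3 : e1 fe 02
[2] 0x10->0x05 len=7 : fe aa 92 59 f0 34 e1
[3] 0x05->0x10 len=8 : fe aa 92 59 f0 34 e1 ec
query mem[0x08]=0x59, mem[0x0f]=0xe1, mem[0x13]=0x59, mem[0x09]=0xf0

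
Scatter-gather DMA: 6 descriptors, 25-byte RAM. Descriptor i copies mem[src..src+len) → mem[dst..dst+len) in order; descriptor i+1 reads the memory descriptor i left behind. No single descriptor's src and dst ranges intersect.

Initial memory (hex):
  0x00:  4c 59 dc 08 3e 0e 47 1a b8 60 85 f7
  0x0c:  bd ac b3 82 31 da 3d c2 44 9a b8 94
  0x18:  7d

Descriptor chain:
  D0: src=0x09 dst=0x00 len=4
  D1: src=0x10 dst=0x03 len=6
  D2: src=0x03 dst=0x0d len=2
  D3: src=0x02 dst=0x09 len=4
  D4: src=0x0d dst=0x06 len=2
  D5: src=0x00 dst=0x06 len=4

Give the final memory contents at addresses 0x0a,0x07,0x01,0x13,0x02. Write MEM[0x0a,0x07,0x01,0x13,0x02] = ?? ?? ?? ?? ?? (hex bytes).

MEM[0x0a,0x07,0x01,0x13,0x02] = 31 85 85 c2 f7

[0] 0x09->0x00 len=4 : 60 85 f7 bd
[1] 0x10->0x03 len=6 : 31 da 3d c2 44 9a
[2] 0x03->0x0d len=2 : 31 da
[3] 0x02->0x09 len=4 : f7 31 da 3d
[4] 0x0d->0x06 len=2 : 31 da
[5] 0x00->0x06 len=4 : 60 85 f7 31
query mem[0x0a]=0x31, mem[0x07]=0x85, mem[0x01]=0x85, mem[0x13]=0xc2, mem[0x02]=0xf7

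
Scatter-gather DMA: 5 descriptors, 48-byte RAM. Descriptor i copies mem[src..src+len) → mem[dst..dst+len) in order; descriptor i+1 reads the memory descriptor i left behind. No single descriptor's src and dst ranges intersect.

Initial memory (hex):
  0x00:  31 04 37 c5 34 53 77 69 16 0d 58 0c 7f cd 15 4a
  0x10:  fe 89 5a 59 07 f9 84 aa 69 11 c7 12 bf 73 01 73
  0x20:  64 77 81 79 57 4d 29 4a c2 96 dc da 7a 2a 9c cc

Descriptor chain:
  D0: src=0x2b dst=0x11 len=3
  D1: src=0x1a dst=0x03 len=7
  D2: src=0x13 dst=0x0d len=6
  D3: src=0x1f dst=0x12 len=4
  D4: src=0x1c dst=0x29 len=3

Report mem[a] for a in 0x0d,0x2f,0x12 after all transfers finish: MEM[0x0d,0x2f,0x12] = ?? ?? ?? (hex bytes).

MEM[0x0d,0x2f,0x12] = 2a cc 73

#0 dst[0x11+3] := {0xda,0x7a,0x2a}
#1 dst[0x03+7] := {0xc7,0x12,0xbf,0x73,0x01,0x73,0x64}
#2 dst[0x0d+6] := {0x2a,0x07,0xf9,0x84,0xaa,0x69}
#3 dst[0x12+4] := {0x73,0x64,0x77,0x81}
#4 dst[0x29+3] := {0xbf,0x73,0x01}
query mem[0x0d]=0x2a, mem[0x2f]=0xcc, mem[0x12]=0x73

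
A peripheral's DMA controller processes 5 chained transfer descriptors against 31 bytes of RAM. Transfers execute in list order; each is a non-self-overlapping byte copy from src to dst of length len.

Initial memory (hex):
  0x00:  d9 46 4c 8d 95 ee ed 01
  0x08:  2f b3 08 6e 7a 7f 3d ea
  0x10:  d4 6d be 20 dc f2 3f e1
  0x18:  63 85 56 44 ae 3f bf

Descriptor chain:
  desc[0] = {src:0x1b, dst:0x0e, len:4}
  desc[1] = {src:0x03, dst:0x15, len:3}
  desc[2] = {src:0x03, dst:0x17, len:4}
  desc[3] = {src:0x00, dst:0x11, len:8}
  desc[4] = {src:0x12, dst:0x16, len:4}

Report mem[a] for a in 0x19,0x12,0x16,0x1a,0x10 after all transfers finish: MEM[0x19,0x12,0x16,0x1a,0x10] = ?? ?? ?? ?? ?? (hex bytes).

D0: mem[0x0e..0x11] <- [44 ae 3f bf]
D1: mem[0x15..0x17] <- [8d 95 ee]
D2: mem[0x17..0x1a] <- [8d 95 ee ed]
D3: mem[0x11..0x18] <- [d9 46 4c 8d 95 ee ed 01]
D4: mem[0x16..0x19] <- [46 4c 8d 95]
query mem[0x19]=0x95, mem[0x12]=0x46, mem[0x16]=0x46, mem[0x1a]=0xed, mem[0x10]=0x3f

MEM[0x19,0x12,0x16,0x1a,0x10] = 95 46 46 ed 3f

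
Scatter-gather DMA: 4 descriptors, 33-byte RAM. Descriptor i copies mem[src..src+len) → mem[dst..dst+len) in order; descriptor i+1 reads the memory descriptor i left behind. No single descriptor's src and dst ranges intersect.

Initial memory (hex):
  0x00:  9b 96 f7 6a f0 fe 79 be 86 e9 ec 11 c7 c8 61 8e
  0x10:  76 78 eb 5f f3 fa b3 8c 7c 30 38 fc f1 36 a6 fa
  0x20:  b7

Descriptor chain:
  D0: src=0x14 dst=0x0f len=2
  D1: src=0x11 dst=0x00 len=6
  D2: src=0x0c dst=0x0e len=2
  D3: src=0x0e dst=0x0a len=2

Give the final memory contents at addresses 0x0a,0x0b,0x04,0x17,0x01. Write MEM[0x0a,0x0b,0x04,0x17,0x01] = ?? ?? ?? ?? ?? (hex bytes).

MEM[0x0a,0x0b,0x04,0x17,0x01] = c7 c8 fa 8c eb

[0] 0x14->0x0f len=2 : f3 fa
[1] 0x11->0x00 len=6 : 78 eb 5f f3 fa b3
[2] 0x0c->0x0e len=2 : c7 c8
[3] 0x0e->0x0a len=2 : c7 c8
query mem[0x0a]=0xc7, mem[0x0b]=0xc8, mem[0x04]=0xfa, mem[0x17]=0x8c, mem[0x01]=0xeb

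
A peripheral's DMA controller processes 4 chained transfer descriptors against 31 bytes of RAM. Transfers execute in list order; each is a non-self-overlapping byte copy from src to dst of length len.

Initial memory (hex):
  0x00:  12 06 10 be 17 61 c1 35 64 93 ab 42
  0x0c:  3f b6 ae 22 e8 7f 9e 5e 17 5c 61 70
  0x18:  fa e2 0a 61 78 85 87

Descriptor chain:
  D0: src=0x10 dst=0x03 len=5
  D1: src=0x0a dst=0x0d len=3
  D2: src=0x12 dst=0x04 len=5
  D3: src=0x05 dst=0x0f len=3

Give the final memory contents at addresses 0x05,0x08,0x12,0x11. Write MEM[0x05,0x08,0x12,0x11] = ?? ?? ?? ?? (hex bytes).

MEM[0x05,0x08,0x12,0x11] = 5e 61 9e 5c

  after D0: wrote 5B at 0x03 = e87f9e5e17
  after D1: wrote 3B at 0x0d = ab423f
  after D2: wrote 5B at 0x04 = 9e5e175c61
  after D3: wrote 3B at 0x0f = 5e175c
query mem[0x05]=0x5e, mem[0x08]=0x61, mem[0x12]=0x9e, mem[0x11]=0x5c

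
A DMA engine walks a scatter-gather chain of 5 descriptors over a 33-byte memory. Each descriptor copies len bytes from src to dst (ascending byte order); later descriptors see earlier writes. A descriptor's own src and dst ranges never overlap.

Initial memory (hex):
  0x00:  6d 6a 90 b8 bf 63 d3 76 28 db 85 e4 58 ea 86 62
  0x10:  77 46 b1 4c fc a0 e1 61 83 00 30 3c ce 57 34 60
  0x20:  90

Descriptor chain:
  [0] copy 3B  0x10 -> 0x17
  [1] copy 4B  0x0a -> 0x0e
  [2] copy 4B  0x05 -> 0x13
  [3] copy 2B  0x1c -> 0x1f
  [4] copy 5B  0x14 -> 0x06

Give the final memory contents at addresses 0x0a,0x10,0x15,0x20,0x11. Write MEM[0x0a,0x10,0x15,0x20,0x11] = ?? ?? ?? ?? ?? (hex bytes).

  after D0: wrote 3B at 0x17 = 7746b1
  after D1: wrote 4B at 0x0e = 85e458ea
  after D2: wrote 4B at 0x13 = 63d37628
  after D3: wrote 2B at 0x1f = ce57
  after D4: wrote 5B at 0x06 = d376287746
query mem[0x0a]=0x46, mem[0x10]=0x58, mem[0x15]=0x76, mem[0x20]=0x57, mem[0x11]=0xea

MEM[0x0a,0x10,0x15,0x20,0x11] = 46 58 76 57 ea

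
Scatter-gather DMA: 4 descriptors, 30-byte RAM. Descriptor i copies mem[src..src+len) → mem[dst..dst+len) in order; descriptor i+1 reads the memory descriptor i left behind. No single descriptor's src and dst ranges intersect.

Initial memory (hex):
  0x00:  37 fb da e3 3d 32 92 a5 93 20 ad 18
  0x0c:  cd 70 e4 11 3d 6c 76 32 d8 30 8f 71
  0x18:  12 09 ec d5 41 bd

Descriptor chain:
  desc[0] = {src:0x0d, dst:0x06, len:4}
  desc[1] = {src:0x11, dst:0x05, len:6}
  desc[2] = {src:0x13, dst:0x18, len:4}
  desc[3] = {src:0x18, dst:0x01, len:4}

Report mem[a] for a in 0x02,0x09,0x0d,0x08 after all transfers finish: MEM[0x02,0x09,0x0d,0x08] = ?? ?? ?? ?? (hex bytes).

#0 dst[0x06+4] := {0x70,0xe4,0x11,0x3d}
#1 dst[0x05+6] := {0x6c,0x76,0x32,0xd8,0x30,0x8f}
#2 dst[0x18+4] := {0x32,0xd8,0x30,0x8f}
#3 dst[0x01+4] := {0x32,0xd8,0x30,0x8f}
query mem[0x02]=0xd8, mem[0x09]=0x30, mem[0x0d]=0x70, mem[0x08]=0xd8

MEM[0x02,0x09,0x0d,0x08] = d8 30 70 d8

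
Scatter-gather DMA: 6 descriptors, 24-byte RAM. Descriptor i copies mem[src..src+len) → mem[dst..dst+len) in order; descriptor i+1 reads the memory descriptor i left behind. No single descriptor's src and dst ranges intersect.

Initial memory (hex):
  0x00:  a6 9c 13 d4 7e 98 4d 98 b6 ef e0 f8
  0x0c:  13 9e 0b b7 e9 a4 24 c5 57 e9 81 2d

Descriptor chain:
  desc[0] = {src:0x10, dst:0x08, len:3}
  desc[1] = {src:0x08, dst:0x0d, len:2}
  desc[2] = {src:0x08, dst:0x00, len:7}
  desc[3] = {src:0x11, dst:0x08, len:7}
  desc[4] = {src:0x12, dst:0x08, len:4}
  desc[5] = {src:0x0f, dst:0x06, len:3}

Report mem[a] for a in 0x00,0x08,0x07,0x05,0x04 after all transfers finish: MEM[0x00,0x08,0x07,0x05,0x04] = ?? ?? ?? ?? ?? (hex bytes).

  after D0: wrote 3B at 0x08 = e9a424
  after D1: wrote 2B at 0x0d = e9a4
  after D2: wrote 7B at 0x00 = e9a424f813e9a4
  after D3: wrote 7B at 0x08 = a424c557e9812d
  after D4: wrote 4B at 0x08 = 24c557e9
  after D5: wrote 3B at 0x06 = b7e9a4
query mem[0x00]=0xe9, mem[0x08]=0xa4, mem[0x07]=0xe9, mem[0x05]=0xe9, mem[0x04]=0x13

MEM[0x00,0x08,0x07,0x05,0x04] = e9 a4 e9 e9 13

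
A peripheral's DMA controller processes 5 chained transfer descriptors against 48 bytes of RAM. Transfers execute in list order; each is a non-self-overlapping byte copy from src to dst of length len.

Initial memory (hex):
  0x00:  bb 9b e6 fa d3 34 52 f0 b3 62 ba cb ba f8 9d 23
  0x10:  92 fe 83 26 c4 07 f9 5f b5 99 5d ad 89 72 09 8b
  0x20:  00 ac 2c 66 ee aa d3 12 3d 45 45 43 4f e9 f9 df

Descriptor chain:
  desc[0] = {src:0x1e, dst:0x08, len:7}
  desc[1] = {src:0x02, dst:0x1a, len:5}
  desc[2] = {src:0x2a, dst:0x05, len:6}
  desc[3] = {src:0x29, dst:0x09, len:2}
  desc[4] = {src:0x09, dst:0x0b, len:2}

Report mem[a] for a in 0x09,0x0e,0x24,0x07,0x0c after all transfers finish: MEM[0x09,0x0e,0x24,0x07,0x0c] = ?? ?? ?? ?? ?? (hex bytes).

#0 dst[0x08+7] := {0x09,0x8b,0x00,0xac,0x2c,0x66,0xee}
#1 dst[0x1a+5] := {0xe6,0xfa,0xd3,0x34,0x52}
#2 dst[0x05+6] := {0x45,0x43,0x4f,0xe9,0xf9,0xdf}
#3 dst[0x09+2] := {0x45,0x45}
#4 dst[0x0b+2] := {0x45,0x45}
query mem[0x09]=0x45, mem[0x0e]=0xee, mem[0x24]=0xee, mem[0x07]=0x4f, mem[0x0c]=0x45

MEM[0x09,0x0e,0x24,0x07,0x0c] = 45 ee ee 4f 45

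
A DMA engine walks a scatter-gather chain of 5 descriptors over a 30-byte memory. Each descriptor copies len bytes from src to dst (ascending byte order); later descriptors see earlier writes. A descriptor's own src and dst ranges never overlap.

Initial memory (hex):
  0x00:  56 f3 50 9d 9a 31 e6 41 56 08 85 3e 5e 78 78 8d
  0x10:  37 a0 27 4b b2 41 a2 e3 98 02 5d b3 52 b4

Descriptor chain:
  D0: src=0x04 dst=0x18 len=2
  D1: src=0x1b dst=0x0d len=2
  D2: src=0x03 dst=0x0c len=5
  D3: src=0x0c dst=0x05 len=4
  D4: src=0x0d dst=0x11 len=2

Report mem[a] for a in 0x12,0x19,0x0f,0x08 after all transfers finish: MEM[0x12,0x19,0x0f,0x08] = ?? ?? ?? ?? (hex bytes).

MEM[0x12,0x19,0x0f,0x08] = 31 31 e6 e6

D0: mem[0x18..0x19] <- [9a 31]
D1: mem[0x0d..0x0e] <- [b3 52]
D2: mem[0x0c..0x10] <- [9d 9a 31 e6 41]
D3: mem[0x05..0x08] <- [9d 9a 31 e6]
D4: mem[0x11..0x12] <- [9a 31]
query mem[0x12]=0x31, mem[0x19]=0x31, mem[0x0f]=0xe6, mem[0x08]=0xe6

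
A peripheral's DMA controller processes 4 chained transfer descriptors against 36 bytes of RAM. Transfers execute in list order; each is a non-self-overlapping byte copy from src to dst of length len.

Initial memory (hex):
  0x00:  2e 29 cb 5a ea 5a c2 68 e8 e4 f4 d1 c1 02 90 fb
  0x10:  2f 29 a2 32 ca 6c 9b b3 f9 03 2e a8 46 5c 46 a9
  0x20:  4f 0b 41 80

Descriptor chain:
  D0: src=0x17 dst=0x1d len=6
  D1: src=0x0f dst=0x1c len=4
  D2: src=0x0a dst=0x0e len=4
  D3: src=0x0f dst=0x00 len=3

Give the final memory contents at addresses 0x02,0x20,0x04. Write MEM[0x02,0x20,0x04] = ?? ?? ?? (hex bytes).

  after D0: wrote 6B at 0x1d = b3f9032ea846
  after D1: wrote 4B at 0x1c = fb2f29a2
  after D2: wrote 4B at 0x0e = f4d1c102
  after D3: wrote 3B at 0x00 = d1c102
query mem[0x02]=0x02, mem[0x20]=0x2e, mem[0x04]=0xea

MEM[0x02,0x20,0x04] = 02 2e ea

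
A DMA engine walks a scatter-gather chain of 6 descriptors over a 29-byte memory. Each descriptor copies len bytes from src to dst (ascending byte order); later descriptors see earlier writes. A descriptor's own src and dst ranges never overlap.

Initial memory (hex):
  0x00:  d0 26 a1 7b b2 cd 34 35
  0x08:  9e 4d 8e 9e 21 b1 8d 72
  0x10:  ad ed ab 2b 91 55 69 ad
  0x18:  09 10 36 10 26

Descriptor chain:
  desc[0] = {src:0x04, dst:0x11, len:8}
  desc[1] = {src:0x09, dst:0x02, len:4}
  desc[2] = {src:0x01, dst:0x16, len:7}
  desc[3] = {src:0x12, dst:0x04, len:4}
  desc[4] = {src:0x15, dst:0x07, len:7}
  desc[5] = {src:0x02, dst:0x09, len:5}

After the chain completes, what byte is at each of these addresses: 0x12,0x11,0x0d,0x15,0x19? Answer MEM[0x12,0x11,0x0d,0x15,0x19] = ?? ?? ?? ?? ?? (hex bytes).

D0: mem[0x11..0x18] <- [b2 cd 34 35 9e 4d 8e 9e]
D1: mem[0x02..0x05] <- [4d 8e 9e 21]
D2: mem[0x16..0x1c] <- [26 4d 8e 9e 21 34 35]
D3: mem[0x04..0x07] <- [cd 34 35 9e]
D4: mem[0x07..0x0d] <- [9e 26 4d 8e 9e 21 34]
D5: mem[0x09..0x0d] <- [4d 8e cd 34 35]
query mem[0x12]=0xcd, mem[0x11]=0xb2, mem[0x0d]=0x35, mem[0x15]=0x9e, mem[0x19]=0x9e

MEM[0x12,0x11,0x0d,0x15,0x19] = cd b2 35 9e 9e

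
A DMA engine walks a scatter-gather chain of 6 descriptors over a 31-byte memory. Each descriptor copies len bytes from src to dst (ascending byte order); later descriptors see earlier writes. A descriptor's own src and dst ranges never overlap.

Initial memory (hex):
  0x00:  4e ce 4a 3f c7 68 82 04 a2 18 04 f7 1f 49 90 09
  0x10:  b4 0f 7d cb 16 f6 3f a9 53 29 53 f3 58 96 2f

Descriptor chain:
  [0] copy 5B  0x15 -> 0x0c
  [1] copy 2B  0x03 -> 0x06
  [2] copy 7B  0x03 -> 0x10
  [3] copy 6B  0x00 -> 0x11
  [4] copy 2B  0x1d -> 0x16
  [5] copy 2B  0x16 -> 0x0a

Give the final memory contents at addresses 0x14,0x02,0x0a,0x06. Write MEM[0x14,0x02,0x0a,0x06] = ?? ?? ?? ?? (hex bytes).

MEM[0x14,0x02,0x0a,0x06] = 3f 4a 96 3f

  after D0: wrote 5B at 0x0c = f63fa95329
  after D1: wrote 2B at 0x06 = 3fc7
  after D2: wrote 7B at 0x10 = 3fc7683fc7a218
  after D3: wrote 6B at 0x11 = 4ece4a3fc768
  after D4: wrote 2B at 0x16 = 962f
  after D5: wrote 2B at 0x0a = 962f
query mem[0x14]=0x3f, mem[0x02]=0x4a, mem[0x0a]=0x96, mem[0x06]=0x3f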